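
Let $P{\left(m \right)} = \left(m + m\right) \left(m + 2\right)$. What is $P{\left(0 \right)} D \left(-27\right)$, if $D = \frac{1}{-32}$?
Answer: $0$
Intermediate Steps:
$D = - \frac{1}{32} \approx -0.03125$
$P{\left(m \right)} = 2 m \left(2 + m\right)$
$P{\left(0 \right)} D \left(-27\right) = 2 \cdot 0 \left(2 + 0\right) \left(- \frac{1}{32}\right) \left(-27\right) = 2 \cdot 0 \cdot 2 \left(- \frac{1}{32}\right) \left(-27\right) = 0 \left(- \frac{1}{32}\right) \left(-27\right) = 0 \left(-27\right) = 0$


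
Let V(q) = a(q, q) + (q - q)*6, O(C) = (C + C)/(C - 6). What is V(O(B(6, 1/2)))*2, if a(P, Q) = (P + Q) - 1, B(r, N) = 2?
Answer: -6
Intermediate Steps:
O(C) = 2*C/(-6 + C) (O(C) = (2*C)/(-6 + C) = 2*C/(-6 + C))
a(P, Q) = -1 + P + Q
V(q) = -1 + 2*q (V(q) = (-1 + q + q) + (q - q)*6 = (-1 + 2*q) + 0*6 = (-1 + 2*q) + 0 = -1 + 2*q)
V(O(B(6, 1/2)))*2 = (-1 + 2*(2*2/(-6 + 2)))*2 = (-1 + 2*(2*2/(-4)))*2 = (-1 + 2*(2*2*(-¼)))*2 = (-1 + 2*(-1))*2 = (-1 - 2)*2 = -3*2 = -6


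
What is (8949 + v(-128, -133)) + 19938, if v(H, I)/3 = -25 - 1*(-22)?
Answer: 28878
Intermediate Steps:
v(H, I) = -9 (v(H, I) = 3*(-25 - 1*(-22)) = 3*(-25 + 22) = 3*(-3) = -9)
(8949 + v(-128, -133)) + 19938 = (8949 - 9) + 19938 = 8940 + 19938 = 28878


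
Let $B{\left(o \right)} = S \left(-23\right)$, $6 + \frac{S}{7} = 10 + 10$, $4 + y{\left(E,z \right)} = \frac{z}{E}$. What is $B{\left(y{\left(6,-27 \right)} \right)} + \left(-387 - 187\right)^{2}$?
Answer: $327222$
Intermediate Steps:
$y{\left(E,z \right)} = -4 + \frac{z}{E}$
$S = 98$ ($S = -42 + 7 \left(10 + 10\right) = -42 + 7 \cdot 20 = -42 + 140 = 98$)
$B{\left(o \right)} = -2254$ ($B{\left(o \right)} = 98 \left(-23\right) = -2254$)
$B{\left(y{\left(6,-27 \right)} \right)} + \left(-387 - 187\right)^{2} = -2254 + \left(-387 - 187\right)^{2} = -2254 + \left(-574\right)^{2} = -2254 + 329476 = 327222$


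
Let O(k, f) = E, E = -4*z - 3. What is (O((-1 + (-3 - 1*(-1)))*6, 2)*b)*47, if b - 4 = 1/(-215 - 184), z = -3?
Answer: 224895/133 ≈ 1690.9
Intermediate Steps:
b = 1595/399 (b = 4 + 1/(-215 - 184) = 4 + 1/(-399) = 4 - 1/399 = 1595/399 ≈ 3.9975)
E = 9 (E = -4*(-3) - 3 = 12 - 3 = 9)
O(k, f) = 9
(O((-1 + (-3 - 1*(-1)))*6, 2)*b)*47 = (9*(1595/399))*47 = (4785/133)*47 = 224895/133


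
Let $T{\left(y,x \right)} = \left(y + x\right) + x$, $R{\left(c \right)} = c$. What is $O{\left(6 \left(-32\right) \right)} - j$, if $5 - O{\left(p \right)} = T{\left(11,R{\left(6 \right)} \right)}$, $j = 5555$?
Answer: $-5573$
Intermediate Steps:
$T{\left(y,x \right)} = y + 2 x$ ($T{\left(y,x \right)} = \left(x + y\right) + x = y + 2 x$)
$O{\left(p \right)} = -18$ ($O{\left(p \right)} = 5 - \left(11 + 2 \cdot 6\right) = 5 - \left(11 + 12\right) = 5 - 23 = -18$)
$O{\left(6 \left(-32\right) \right)} - j = -18 - 5555 = -5573$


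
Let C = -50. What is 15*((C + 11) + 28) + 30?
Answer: -135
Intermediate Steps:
15*((C + 11) + 28) + 30 = 15*((-50 + 11) + 28) + 30 = 15*(-39 + 28) + 30 = 15*(-11) + 30 = -165 + 30 = -135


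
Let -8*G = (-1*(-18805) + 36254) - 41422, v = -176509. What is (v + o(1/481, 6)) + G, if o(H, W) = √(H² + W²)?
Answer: -1425709/8 + √8328997/481 ≈ -1.7821e+5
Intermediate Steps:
G = -13637/8 (G = -((-1*(-18805) + 36254) - 41422)/8 = -((18805 + 36254) - 41422)/8 = -(55059 - 41422)/8 = -⅛*13637 = -13637/8 ≈ -1704.6)
(v + o(1/481, 6)) + G = (-176509 + √((1/481)² + 6²)) - 13637/8 = (-176509 + √((1/481)² + 36)) - 13637/8 = (-176509 + √(1/231361 + 36)) - 13637/8 = (-176509 + √(8328997/231361)) - 13637/8 = (-176509 + √8328997/481) - 13637/8 = -1425709/8 + √8328997/481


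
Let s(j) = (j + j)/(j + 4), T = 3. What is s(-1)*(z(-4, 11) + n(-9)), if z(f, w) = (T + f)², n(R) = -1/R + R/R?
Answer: -38/27 ≈ -1.4074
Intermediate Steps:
n(R) = 1 - 1/R (n(R) = -1/R + 1 = 1 - 1/R)
z(f, w) = (3 + f)²
s(j) = 2*j/(4 + j) (s(j) = (2*j)/(4 + j) = 2*j/(4 + j))
s(-1)*(z(-4, 11) + n(-9)) = (2*(-1)/(4 - 1))*((3 - 4)² + (-1 - 9)/(-9)) = (2*(-1)/3)*((-1)² - ⅑*(-10)) = (2*(-1)*(⅓))*(1 + 10/9) = -⅔*19/9 = -38/27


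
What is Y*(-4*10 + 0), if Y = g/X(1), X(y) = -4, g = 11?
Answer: 110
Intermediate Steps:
Y = -11/4 (Y = 11/(-4) = 11*(-¼) = -11/4 ≈ -2.7500)
Y*(-4*10 + 0) = -11*(-4*10 + 0)/4 = -11*(-40 + 0)/4 = -11/4*(-40) = 110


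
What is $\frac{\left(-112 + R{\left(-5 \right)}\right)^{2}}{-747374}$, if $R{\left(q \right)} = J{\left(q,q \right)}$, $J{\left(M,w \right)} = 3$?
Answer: $- \frac{11881}{747374} \approx -0.015897$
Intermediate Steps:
$R{\left(q \right)} = 3$
$\frac{\left(-112 + R{\left(-5 \right)}\right)^{2}}{-747374} = \frac{\left(-112 + 3\right)^{2}}{-747374} = \left(-109\right)^{2} \left(- \frac{1}{747374}\right) = 11881 \left(- \frac{1}{747374}\right) = - \frac{11881}{747374}$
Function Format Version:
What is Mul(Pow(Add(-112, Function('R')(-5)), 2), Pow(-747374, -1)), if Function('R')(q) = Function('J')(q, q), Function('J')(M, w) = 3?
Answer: Rational(-11881, 747374) ≈ -0.015897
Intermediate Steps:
Function('R')(q) = 3
Mul(Pow(Add(-112, Function('R')(-5)), 2), Pow(-747374, -1)) = Mul(Pow(Add(-112, 3), 2), Pow(-747374, -1)) = Mul(Pow(-109, 2), Rational(-1, 747374)) = Mul(11881, Rational(-1, 747374)) = Rational(-11881, 747374)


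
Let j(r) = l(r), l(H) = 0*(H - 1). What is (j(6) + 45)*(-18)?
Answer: -810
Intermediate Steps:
l(H) = 0 (l(H) = 0*(-1 + H) = 0)
j(r) = 0
(j(6) + 45)*(-18) = (0 + 45)*(-18) = 45*(-18) = -810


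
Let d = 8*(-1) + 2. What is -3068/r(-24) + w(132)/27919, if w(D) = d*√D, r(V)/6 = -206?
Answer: 767/309 - 12*√33/27919 ≈ 2.4797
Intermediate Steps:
d = -6 (d = -8 + 2 = -6)
r(V) = -1236 (r(V) = 6*(-206) = -1236)
w(D) = -6*√D
-3068/r(-24) + w(132)/27919 = -3068/(-1236) - 12*√33/27919 = -3068*(-1/1236) - 12*√33*(1/27919) = 767/309 - 12*√33*(1/27919) = 767/309 - 12*√33/27919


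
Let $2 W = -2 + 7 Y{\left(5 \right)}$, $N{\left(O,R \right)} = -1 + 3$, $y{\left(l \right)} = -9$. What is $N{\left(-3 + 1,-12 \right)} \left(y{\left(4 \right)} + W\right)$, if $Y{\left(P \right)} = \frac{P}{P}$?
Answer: $-13$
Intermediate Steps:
$N{\left(O,R \right)} = 2$
$Y{\left(P \right)} = 1$
$W = \frac{5}{2}$ ($W = \frac{-2 + 7 \cdot 1}{2} = \frac{-2 + 7}{2} = \frac{1}{2} \cdot 5 = \frac{5}{2} \approx 2.5$)
$N{\left(-3 + 1,-12 \right)} \left(y{\left(4 \right)} + W\right) = 2 \left(-9 + \frac{5}{2}\right) = 2 \left(- \frac{13}{2}\right) = -13$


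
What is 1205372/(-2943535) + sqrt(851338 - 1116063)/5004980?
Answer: -172196/420505 + I*sqrt(10589)/1000996 ≈ -0.4095 + 0.0001028*I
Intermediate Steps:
1205372/(-2943535) + sqrt(851338 - 1116063)/5004980 = 1205372*(-1/2943535) + sqrt(-264725)*(1/5004980) = -172196/420505 + (5*I*sqrt(10589))*(1/5004980) = -172196/420505 + I*sqrt(10589)/1000996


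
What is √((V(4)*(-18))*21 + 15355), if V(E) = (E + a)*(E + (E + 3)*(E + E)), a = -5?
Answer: √38035 ≈ 195.03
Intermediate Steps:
V(E) = (-5 + E)*(E + 2*E*(3 + E)) (V(E) = (E - 5)*(E + (E + 3)*(E + E)) = (-5 + E)*(E + (3 + E)*(2*E)) = (-5 + E)*(E + 2*E*(3 + E)))
√((V(4)*(-18))*21 + 15355) = √(((4*(-35 - 3*4 + 2*4²))*(-18))*21 + 15355) = √(((4*(-35 - 12 + 2*16))*(-18))*21 + 15355) = √(((4*(-35 - 12 + 32))*(-18))*21 + 15355) = √(((4*(-15))*(-18))*21 + 15355) = √(-60*(-18)*21 + 15355) = √(1080*21 + 15355) = √(22680 + 15355) = √38035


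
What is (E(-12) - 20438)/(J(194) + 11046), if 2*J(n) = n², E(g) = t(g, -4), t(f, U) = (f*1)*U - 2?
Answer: -2549/3733 ≈ -0.68283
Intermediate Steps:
t(f, U) = -2 + U*f (t(f, U) = f*U - 2 = U*f - 2 = -2 + U*f)
E(g) = -2 - 4*g
J(n) = n²/2
(E(-12) - 20438)/(J(194) + 11046) = ((-2 - 4*(-12)) - 20438)/((½)*194² + 11046) = ((-2 + 48) - 20438)/((½)*37636 + 11046) = (46 - 20438)/(18818 + 11046) = -20392/29864 = -20392*1/29864 = -2549/3733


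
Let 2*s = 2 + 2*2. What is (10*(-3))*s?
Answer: -90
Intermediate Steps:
s = 3 (s = (2 + 2*2)/2 = (2 + 4)/2 = (1/2)*6 = 3)
(10*(-3))*s = (10*(-3))*3 = -30*3 = -90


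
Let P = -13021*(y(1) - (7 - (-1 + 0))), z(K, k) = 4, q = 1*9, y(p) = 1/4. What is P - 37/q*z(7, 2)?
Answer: 3632267/36 ≈ 1.0090e+5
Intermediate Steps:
y(p) = ¼
q = 9
P = 403651/4 (P = -13021*(¼ - (7 - (-1 + 0))) = -13021*(¼ - (7 - 1*(-1))) = -13021*(¼ - (7 + 1)) = -13021*(¼ - 1*8) = -13021*(¼ - 8) = -13021*(-31/4) = 403651/4 ≈ 1.0091e+5)
P - 37/q*z(7, 2) = 403651/4 - 37/9*4 = 403651/4 - 37*(⅑)*4 = 403651/4 - 37*4/9 = 403651/4 - 1*148/9 = 403651/4 - 148/9 = 3632267/36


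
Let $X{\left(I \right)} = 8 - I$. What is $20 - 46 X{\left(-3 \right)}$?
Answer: $-486$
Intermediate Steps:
$20 - 46 X{\left(-3 \right)} = 20 - 46 \left(8 - -3\right) = 20 - 46 \left(8 + 3\right) = 20 - 506 = -486$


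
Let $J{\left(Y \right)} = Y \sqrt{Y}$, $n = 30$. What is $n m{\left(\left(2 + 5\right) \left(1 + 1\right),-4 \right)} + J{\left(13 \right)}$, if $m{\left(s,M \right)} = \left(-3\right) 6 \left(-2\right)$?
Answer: $1080 + 13 \sqrt{13} \approx 1126.9$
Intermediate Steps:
$m{\left(s,M \right)} = 36$ ($m{\left(s,M \right)} = \left(-18\right) \left(-2\right) = 36$)
$J{\left(Y \right)} = Y^{\frac{3}{2}}$
$n m{\left(\left(2 + 5\right) \left(1 + 1\right),-4 \right)} + J{\left(13 \right)} = 30 \cdot 36 + 13^{\frac{3}{2}} = 1080 + 13 \sqrt{13}$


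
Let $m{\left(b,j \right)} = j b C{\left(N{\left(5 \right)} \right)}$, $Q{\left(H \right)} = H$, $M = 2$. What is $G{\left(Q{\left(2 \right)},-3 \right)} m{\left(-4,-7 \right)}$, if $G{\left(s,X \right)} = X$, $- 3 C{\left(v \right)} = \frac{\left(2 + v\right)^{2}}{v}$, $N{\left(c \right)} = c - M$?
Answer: $\frac{700}{3} \approx 233.33$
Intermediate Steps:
$N{\left(c \right)} = -2 + c$ ($N{\left(c \right)} = c - 2 = -2 + c$)
$C{\left(v \right)} = - \frac{\left(2 + v\right)^{2}}{3 v}$ ($C{\left(v \right)} = - \frac{\left(2 + v\right)^{2} \frac{1}{v}}{3} = - \frac{\frac{1}{v} \left(2 + v\right)^{2}}{3} = - \frac{\left(2 + v\right)^{2}}{3 v}$)
$m{\left(b,j \right)} = - \frac{25 b j}{9}$ ($m{\left(b,j \right)} = j b \left(- \frac{\left(2 + \left(-2 + 5\right)\right)^{2}}{3 \left(-2 + 5\right)}\right) = b j \left(- \frac{\left(2 + 3\right)^{2}}{3 \cdot 3}\right) = b j \left(\left(- \frac{1}{3}\right) \frac{1}{3} \cdot 5^{2}\right) = b j \left(\left(- \frac{1}{3}\right) \frac{1}{3} \cdot 25\right) = b j \left(- \frac{25}{9}\right) = - \frac{25 b j}{9}$)
$G{\left(Q{\left(2 \right)},-3 \right)} m{\left(-4,-7 \right)} = - 3 \left(\left(- \frac{25}{9}\right) \left(-4\right) \left(-7\right)\right) = \left(-3\right) \left(- \frac{700}{9}\right) = \frac{700}{3}$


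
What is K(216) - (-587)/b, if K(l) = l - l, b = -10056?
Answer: -587/10056 ≈ -0.058373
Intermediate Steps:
K(l) = 0
K(216) - (-587)/b = 0 - (-587)/(-10056) = 0 - (-587)*(-1)/10056 = 0 - 1*587/10056 = 0 - 587/10056 = -587/10056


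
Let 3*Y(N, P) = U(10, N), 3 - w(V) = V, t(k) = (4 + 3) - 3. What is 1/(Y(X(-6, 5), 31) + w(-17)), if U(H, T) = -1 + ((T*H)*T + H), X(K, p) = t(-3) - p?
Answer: 3/79 ≈ 0.037975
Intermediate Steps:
t(k) = 4 (t(k) = 7 - 3 = 4)
X(K, p) = 4 - p
w(V) = 3 - V
U(H, T) = -1 + H + H*T² (U(H, T) = -1 + ((H*T)*T + H) = -1 + (H*T² + H) = -1 + (H + H*T²) = -1 + H + H*T²)
Y(N, P) = 3 + 10*N²/3 (Y(N, P) = (-1 + 10 + 10*N²)/3 = (9 + 10*N²)/3 = 3 + 10*N²/3)
1/(Y(X(-6, 5), 31) + w(-17)) = 1/((3 + 10*(4 - 1*5)²/3) + (3 - 1*(-17))) = 1/((3 + 10*(4 - 5)²/3) + (3 + 17)) = 1/((3 + (10/3)*(-1)²) + 20) = 1/((3 + (10/3)*1) + 20) = 1/((3 + 10/3) + 20) = 1/(19/3 + 20) = 1/(79/3) = 3/79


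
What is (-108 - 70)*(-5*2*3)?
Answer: 5340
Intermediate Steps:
(-108 - 70)*(-5*2*3) = -(-1780)*3 = -178*(-30) = 5340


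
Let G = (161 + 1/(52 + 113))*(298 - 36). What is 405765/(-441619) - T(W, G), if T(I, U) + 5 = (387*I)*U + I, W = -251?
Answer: 99526485499665937/24289045 ≈ 4.0976e+9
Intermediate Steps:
G = 6960292/165 (G = (161 + 1/165)*262 = (26566/165)*262 = 6960292/165 ≈ 42184.)
T(I, U) = -5 + I + 387*I*U (T(I, U) = -5 + ((387*I)*U + I) = -5 + (387*I*U + I) = -5 + (I + 387*I*U) = -5 + I + 387*I*U)
405765/(-441619) - T(W, G) = 405765/(-441619) - (-5 - 251 + 387*(-251)*(6960292/165)) = 405765*(-1/441619) - (-5 - 251 - 225367294668/55) = -405765/441619 - 1*(-225367308748/55) = -405765/441619 + 225367308748/55 = 99526485499665937/24289045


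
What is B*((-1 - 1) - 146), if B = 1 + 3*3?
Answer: -1480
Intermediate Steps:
B = 10 (B = 1 + 9 = 10)
B*((-1 - 1) - 146) = 10*((-1 - 1) - 146) = 10*(-2 - 146) = 10*(-148) = -1480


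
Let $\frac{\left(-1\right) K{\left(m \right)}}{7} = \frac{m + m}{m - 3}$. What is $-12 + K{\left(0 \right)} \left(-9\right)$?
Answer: $-12$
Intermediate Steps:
$K{\left(m \right)} = - \frac{14 m}{-3 + m}$ ($K{\left(m \right)} = - 7 \frac{m + m}{m - 3} = - 7 \frac{2 m}{-3 + m} = - \frac{14 m}{-3 + m}$)
$-12 + K{\left(0 \right)} \left(-9\right) = -12 + \left(-14\right) 0 \frac{1}{-3 + 0} \left(-9\right) = -12 + \left(-14\right) 0 \frac{1}{-3} \left(-9\right) = -12 + \left(-14\right) 0 \left(- \frac{1}{3}\right) \left(-9\right) = -12 + 0 \left(-9\right) = -12 + 0 = -12$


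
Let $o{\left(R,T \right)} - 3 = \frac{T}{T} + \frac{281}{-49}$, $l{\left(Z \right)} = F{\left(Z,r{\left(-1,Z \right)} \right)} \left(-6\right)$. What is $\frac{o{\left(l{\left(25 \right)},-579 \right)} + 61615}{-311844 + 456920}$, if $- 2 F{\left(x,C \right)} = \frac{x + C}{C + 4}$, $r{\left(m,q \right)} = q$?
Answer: $\frac{1509525}{3554362} \approx 0.4247$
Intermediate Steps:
$F{\left(x,C \right)} = - \frac{C + x}{2 \left(4 + C\right)}$ ($F{\left(x,C \right)} = - \frac{\left(x + C\right) \frac{1}{C + 4}}{2} = - \frac{\left(C + x\right) \frac{1}{4 + C}}{2} = - \frac{\frac{1}{4 + C} \left(C + x\right)}{2} = - \frac{C + x}{2 \left(4 + C\right)}$)
$l{\left(Z \right)} = \frac{6 Z}{4 + Z}$ ($l{\left(Z \right)} = \frac{- Z - Z}{2 \left(4 + Z\right)} \left(-6\right) = \frac{\left(-2\right) Z}{2 \left(4 + Z\right)} \left(-6\right) = - \frac{Z}{4 + Z} \left(-6\right) = \frac{6 Z}{4 + Z}$)
$o{\left(R,T \right)} = - \frac{85}{49}$ ($o{\left(R,T \right)} = 3 + \left(\frac{T}{T} + \frac{281}{-49}\right) = 3 + \left(1 + 281 \left(- \frac{1}{49}\right)\right) = 3 + \left(1 - \frac{281}{49}\right) = 3 - \frac{232}{49} = - \frac{85}{49}$)
$\frac{o{\left(l{\left(25 \right)},-579 \right)} + 61615}{-311844 + 456920} = \frac{- \frac{85}{49} + 61615}{-311844 + 456920} = \frac{3019050}{49 \cdot 145076} = \frac{3019050}{49} \cdot \frac{1}{145076} = \frac{1509525}{3554362}$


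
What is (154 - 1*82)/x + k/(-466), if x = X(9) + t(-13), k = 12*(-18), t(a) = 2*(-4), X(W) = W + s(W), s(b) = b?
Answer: 8928/1165 ≈ 7.6635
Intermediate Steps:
X(W) = 2*W (X(W) = W + W = 2*W)
t(a) = -8
k = -216
x = 10 (x = 2*9 - 8 = 18 - 8 = 10)
(154 - 1*82)/x + k/(-466) = (154 - 1*82)/10 - 216/(-466) = (154 - 82)*(⅒) - 216*(-1/466) = 72*(⅒) + 108/233 = 36/5 + 108/233 = 8928/1165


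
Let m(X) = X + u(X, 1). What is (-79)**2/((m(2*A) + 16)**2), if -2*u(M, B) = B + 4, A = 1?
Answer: 24964/961 ≈ 25.977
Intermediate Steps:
u(M, B) = -2 - B/2 (u(M, B) = -(B + 4)/2 = -(4 + B)/2 = -2 - B/2)
m(X) = -5/2 + X (m(X) = X + (-2 - 1/2*1) = X + (-2 - 1/2) = X - 5/2 = -5/2 + X)
(-79)**2/((m(2*A) + 16)**2) = (-79)**2/(((-5/2 + 2*1) + 16)**2) = 6241/(((-5/2 + 2) + 16)**2) = 6241/((-1/2 + 16)**2) = 6241/((31/2)**2) = 6241/(961/4) = 6241*(4/961) = 24964/961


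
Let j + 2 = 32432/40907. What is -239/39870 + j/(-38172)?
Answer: -15467921609/2594045204145 ≈ -0.0059629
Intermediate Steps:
j = -49382/40907 (j = -2 + 32432/40907 = -49382/40907 ≈ -1.2072)
-239/39870 + j/(-38172) = -239/39870 - 49382/40907/(-38172) = -239*1/39870 - 49382/40907*(-1/38172) = -239/39870 + 24691/780751002 = -15467921609/2594045204145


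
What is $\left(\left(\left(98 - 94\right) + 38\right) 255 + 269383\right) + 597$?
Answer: $280690$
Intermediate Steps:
$\left(\left(\left(98 - 94\right) + 38\right) 255 + 269383\right) + 597 = \left(\left(4 + 38\right) 255 + 269383\right) + 597 = \left(42 \cdot 255 + 269383\right) + 597 = \left(10710 + 269383\right) + 597 = 280093 + 597 = 280690$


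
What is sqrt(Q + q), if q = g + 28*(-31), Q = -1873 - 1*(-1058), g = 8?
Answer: 5*I*sqrt(67) ≈ 40.927*I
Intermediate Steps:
Q = -815 (Q = -1873 + 1058 = -815)
q = -860 (q = 8 + 28*(-31) = 8 - 868 = -860)
sqrt(Q + q) = sqrt(-815 - 860) = sqrt(-1675) = 5*I*sqrt(67)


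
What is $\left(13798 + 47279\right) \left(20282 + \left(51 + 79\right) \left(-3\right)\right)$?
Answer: $1214943684$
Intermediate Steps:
$\left(13798 + 47279\right) \left(20282 + \left(51 + 79\right) \left(-3\right)\right) = 61077 \left(20282 + 130 \left(-3\right)\right) = 61077 \left(20282 - 390\right) = 61077 \cdot 19892 = 1214943684$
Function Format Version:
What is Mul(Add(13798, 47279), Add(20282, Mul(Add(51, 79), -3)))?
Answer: 1214943684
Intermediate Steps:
Mul(Add(13798, 47279), Add(20282, Mul(Add(51, 79), -3))) = Mul(61077, Add(20282, Mul(130, -3))) = Mul(61077, Add(20282, -390)) = Mul(61077, 19892) = 1214943684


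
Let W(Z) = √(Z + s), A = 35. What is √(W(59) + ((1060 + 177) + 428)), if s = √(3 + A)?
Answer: √(1665 + √(59 + √38)) ≈ 40.903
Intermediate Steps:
s = √38 (s = √(3 + 35) = √38 ≈ 6.1644)
W(Z) = √(Z + √38)
√(W(59) + ((1060 + 177) + 428)) = √(√(59 + √38) + ((1060 + 177) + 428)) = √(√(59 + √38) + (1237 + 428)) = √(√(59 + √38) + 1665) = √(1665 + √(59 + √38))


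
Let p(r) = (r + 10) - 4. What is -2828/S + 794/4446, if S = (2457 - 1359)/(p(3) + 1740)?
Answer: -610828025/135603 ≈ -4504.5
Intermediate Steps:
p(r) = 6 + r (p(r) = (10 + r) - 4 = 6 + r)
S = 366/583 (S = (2457 - 1359)/((6 + 3) + 1740) = 1098/(9 + 1740) = 1098/1749 = 1098*(1/1749) = 366/583 ≈ 0.62779)
-2828/S + 794/4446 = -2828/366/583 + 794/4446 = -2828*583/366 + 794*(1/4446) = -824362/183 + 397/2223 = -610828025/135603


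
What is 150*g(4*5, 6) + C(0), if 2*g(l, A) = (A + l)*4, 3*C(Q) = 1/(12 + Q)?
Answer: 280801/36 ≈ 7800.0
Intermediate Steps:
C(Q) = 1/(3*(12 + Q))
g(l, A) = 2*A + 2*l (g(l, A) = ((A + l)*4)/2 = (4*A + 4*l)/2 = 2*A + 2*l)
150*g(4*5, 6) + C(0) = 150*(2*6 + 2*(4*5)) + 1/(3*(12 + 0)) = 150*(12 + 2*20) + (1/3)/12 = 150*(12 + 40) + (1/3)*(1/12) = 150*52 + 1/36 = 7800 + 1/36 = 280801/36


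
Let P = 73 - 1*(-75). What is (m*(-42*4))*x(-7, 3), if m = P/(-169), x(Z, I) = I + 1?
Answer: 99456/169 ≈ 588.50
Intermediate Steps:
x(Z, I) = 1 + I
P = 148 (P = 73 + 75 = 148)
m = -148/169 (m = 148/(-169) = 148*(-1/169) = -148/169 ≈ -0.87574)
(m*(-42*4))*x(-7, 3) = (-(-6216)*4/169)*(1 + 3) = -148/169*(-168)*4 = (24864/169)*4 = 99456/169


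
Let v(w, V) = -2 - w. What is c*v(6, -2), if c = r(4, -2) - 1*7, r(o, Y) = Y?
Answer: 72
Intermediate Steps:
c = -9 (c = -2 - 1*7 = -2 - 7 = -9)
c*v(6, -2) = -9*(-2 - 1*6) = -9*(-2 - 6) = -9*(-8) = 72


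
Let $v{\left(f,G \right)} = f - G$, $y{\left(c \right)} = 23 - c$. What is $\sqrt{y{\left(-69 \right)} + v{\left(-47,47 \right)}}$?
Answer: $i \sqrt{2} \approx 1.4142 i$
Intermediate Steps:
$\sqrt{y{\left(-69 \right)} + v{\left(-47,47 \right)}} = \sqrt{\left(23 - -69\right) - 94} = \sqrt{\left(23 + 69\right) - 94} = \sqrt{92 - 94} = \sqrt{-2} = i \sqrt{2}$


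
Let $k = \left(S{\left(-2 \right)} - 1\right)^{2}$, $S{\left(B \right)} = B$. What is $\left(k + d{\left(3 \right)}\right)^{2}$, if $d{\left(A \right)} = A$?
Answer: $144$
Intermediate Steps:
$k = 9$ ($k = \left(-2 - 1\right)^{2} = \left(-3\right)^{2} = 9$)
$\left(k + d{\left(3 \right)}\right)^{2} = \left(9 + 3\right)^{2} = 12^{2} = 144$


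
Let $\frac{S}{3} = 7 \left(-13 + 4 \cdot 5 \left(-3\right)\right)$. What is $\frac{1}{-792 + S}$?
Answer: $- \frac{1}{2325} \approx -0.00043011$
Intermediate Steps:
$S = -1533$ ($S = 3 \cdot 7 \left(-13 + 4 \cdot 5 \left(-3\right)\right) = 3 \cdot 7 \left(-13 + 20 \left(-3\right)\right) = 3 \cdot 7 \left(-13 - 60\right) = 3 \cdot 7 \left(-73\right) = 3 \left(-511\right) = -1533$)
$\frac{1}{-792 + S} = \frac{1}{-792 - 1533} = \frac{1}{-2325} = - \frac{1}{2325}$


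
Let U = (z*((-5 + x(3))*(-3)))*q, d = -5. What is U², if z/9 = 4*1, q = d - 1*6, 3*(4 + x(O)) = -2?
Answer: 131882256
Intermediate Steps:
x(O) = -14/3 (x(O) = -4 + (⅓)*(-2) = -4 - ⅔ = -14/3)
q = -11 (q = -5 - 1*6 = -5 - 6 = -11)
z = 36 (z = 9*(4*1) = 9*4 = 36)
U = -11484 (U = (36*((-5 - 14/3)*(-3)))*(-11) = (36*(-29/3*(-3)))*(-11) = (36*29)*(-11) = 1044*(-11) = -11484)
U² = (-11484)² = 131882256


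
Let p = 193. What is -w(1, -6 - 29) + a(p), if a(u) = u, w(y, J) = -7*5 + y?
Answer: 227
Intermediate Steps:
w(y, J) = -35 + y
-w(1, -6 - 29) + a(p) = -(-35 + 1) + 193 = -1*(-34) + 193 = 34 + 193 = 227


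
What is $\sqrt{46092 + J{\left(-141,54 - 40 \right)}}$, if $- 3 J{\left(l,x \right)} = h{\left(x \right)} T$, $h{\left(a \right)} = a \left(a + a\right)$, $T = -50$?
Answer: $\frac{2 \sqrt{118407}}{3} \approx 229.4$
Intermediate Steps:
$h{\left(a \right)} = 2 a^{2}$ ($h{\left(a \right)} = a 2 a = 2 a^{2}$)
$J{\left(l,x \right)} = \frac{100 x^{2}}{3}$ ($J{\left(l,x \right)} = - \frac{2 x^{2} \left(-50\right)}{3} = - \frac{\left(-100\right) x^{2}}{3} = \frac{100 x^{2}}{3}$)
$\sqrt{46092 + J{\left(-141,54 - 40 \right)}} = \sqrt{46092 + \frac{100 \left(54 - 40\right)^{2}}{3}} = \sqrt{46092 + \frac{100 \cdot 14^{2}}{3}} = \sqrt{46092 + \frac{100}{3} \cdot 196} = \sqrt{46092 + \frac{19600}{3}} = \sqrt{\frac{157876}{3}} = \frac{2 \sqrt{118407}}{3}$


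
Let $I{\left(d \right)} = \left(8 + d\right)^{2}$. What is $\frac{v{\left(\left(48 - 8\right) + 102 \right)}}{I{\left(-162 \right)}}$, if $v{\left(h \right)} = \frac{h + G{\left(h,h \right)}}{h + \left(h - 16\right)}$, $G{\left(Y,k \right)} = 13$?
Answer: $\frac{155}{6355888} \approx 2.4387 \cdot 10^{-5}$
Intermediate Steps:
$v{\left(h \right)} = \frac{13 + h}{-16 + 2 h}$ ($v{\left(h \right)} = \frac{h + 13}{h + \left(h - 16\right)} = \frac{13 + h}{h + \left(h - 16\right)} = \frac{13 + h}{h + \left(-16 + h\right)} = \frac{13 + h}{-16 + 2 h}$)
$\frac{v{\left(\left(48 - 8\right) + 102 \right)}}{I{\left(-162 \right)}} = \frac{\frac{1}{2} \frac{1}{-8 + \left(\left(48 - 8\right) + 102\right)} \left(13 + \left(\left(48 - 8\right) + 102\right)\right)}{\left(8 - 162\right)^{2}} = \frac{\frac{1}{2} \frac{1}{-8 + \left(40 + 102\right)} \left(13 + \left(40 + 102\right)\right)}{\left(-154\right)^{2}} = \frac{\frac{1}{2} \frac{1}{-8 + 142} \left(13 + 142\right)}{23716} = \frac{1}{2} \cdot \frac{1}{134} \cdot 155 \cdot \frac{1}{23716} = \frac{155}{268} \cdot \frac{1}{23716} = \frac{155}{6355888}$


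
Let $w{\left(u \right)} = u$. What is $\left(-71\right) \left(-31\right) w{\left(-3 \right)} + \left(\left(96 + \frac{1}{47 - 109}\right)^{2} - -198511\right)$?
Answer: $\frac{773108753}{3844} \approx 2.0112 \cdot 10^{5}$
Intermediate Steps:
$\left(-71\right) \left(-31\right) w{\left(-3 \right)} + \left(\left(96 + \frac{1}{47 - 109}\right)^{2} - -198511\right) = \left(-71\right) \left(-31\right) \left(-3\right) + \left(\left(96 + \frac{1}{47 - 109}\right)^{2} - -198511\right) = 2201 \left(-3\right) + \left(\left(96 + \frac{1}{-62}\right)^{2} + 198511\right) = -6603 + \left(\left(96 - \frac{1}{62}\right)^{2} + 198511\right) = -6603 + \left(\left(\frac{5951}{62}\right)^{2} + 198511\right) = -6603 + \left(\frac{35414401}{3844} + 198511\right) = -6603 + \frac{798490685}{3844} = \frac{773108753}{3844}$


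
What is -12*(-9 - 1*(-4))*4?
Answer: 240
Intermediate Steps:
-12*(-9 - 1*(-4))*4 = -12*(-9 + 4)*4 = -12*(-5)*4 = 60*4 = 240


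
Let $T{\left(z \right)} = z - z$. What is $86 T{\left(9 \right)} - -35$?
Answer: $35$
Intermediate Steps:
$T{\left(z \right)} = 0$
$86 T{\left(9 \right)} - -35 = 86 \cdot 0 - -35 = 0 + 35 = 35$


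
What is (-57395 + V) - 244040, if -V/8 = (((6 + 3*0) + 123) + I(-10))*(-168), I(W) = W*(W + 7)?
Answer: -87739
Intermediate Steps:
I(W) = W*(7 + W)
V = 213696 (V = -8*(((6 + 3*0) + 123) - 10*(7 - 10))*(-168) = -8*(((6 + 0) + 123) - 10*(-3))*(-168) = -8*((6 + 123) + 30)*(-168) = -8*(129 + 30)*(-168) = -1272*(-168) = -8*(-26712) = 213696)
(-57395 + V) - 244040 = (-57395 + 213696) - 244040 = 156301 - 244040 = -87739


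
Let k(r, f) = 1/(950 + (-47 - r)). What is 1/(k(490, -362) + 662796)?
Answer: 413/273734749 ≈ 1.5088e-6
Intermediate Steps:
k(r, f) = 1/(903 - r)
1/(k(490, -362) + 662796) = 1/(-1/(-903 + 490) + 662796) = 1/(-1/(-413) + 662796) = 1/(-1*(-1/413) + 662796) = 1/(1/413 + 662796) = 1/(273734749/413) = 413/273734749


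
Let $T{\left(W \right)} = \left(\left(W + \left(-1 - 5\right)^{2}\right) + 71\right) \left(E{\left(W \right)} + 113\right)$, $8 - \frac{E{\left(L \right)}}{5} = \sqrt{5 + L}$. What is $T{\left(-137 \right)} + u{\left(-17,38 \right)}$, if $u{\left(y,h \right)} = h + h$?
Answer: $-4514 + 300 i \sqrt{33} \approx -4514.0 + 1723.4 i$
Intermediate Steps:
$u{\left(y,h \right)} = 2 h$
$E{\left(L \right)} = 40 - 5 \sqrt{5 + L}$
$T{\left(W \right)} = \left(107 + W\right) \left(153 - 5 \sqrt{5 + W}\right)$ ($T{\left(W \right)} = \left(\left(W + \left(-1 - 5\right)^{2}\right) + 71\right) \left(\left(40 - 5 \sqrt{5 + W}\right) + 113\right) = \left(\left(W + \left(-6\right)^{2}\right) + 71\right) \left(153 - 5 \sqrt{5 + W}\right) = \left(\left(W + 36\right) + 71\right) \left(153 - 5 \sqrt{5 + W}\right) = \left(\left(36 + W\right) + 71\right) \left(153 - 5 \sqrt{5 + W}\right) = \left(107 + W\right) \left(153 - 5 \sqrt{5 + W}\right)$)
$T{\left(-137 \right)} + u{\left(-17,38 \right)} = \left(16371 - 535 \sqrt{5 - 137} + 153 \left(-137\right) - - 685 \sqrt{5 - 137}\right) + 2 \cdot 38 = \left(16371 - 535 \sqrt{-132} - 20961 - - 685 \sqrt{-132}\right) + 76 = \left(16371 - 535 \cdot 2 i \sqrt{33} - 20961 - - 685 \cdot 2 i \sqrt{33}\right) + 76 = \left(16371 - 1070 i \sqrt{33} - 20961 + 1370 i \sqrt{33}\right) + 76 = \left(-4590 + 300 i \sqrt{33}\right) + 76 = -4514 + 300 i \sqrt{33}$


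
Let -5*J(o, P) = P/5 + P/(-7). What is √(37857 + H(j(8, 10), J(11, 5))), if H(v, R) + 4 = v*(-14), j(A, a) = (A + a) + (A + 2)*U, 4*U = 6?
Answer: √37391 ≈ 193.37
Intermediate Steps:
U = 3/2 (U = (¼)*6 = 3/2 ≈ 1.5000)
j(A, a) = 3 + a + 5*A/2 (j(A, a) = (A + a) + (A + 2)*(3/2) = (A + a) + (2 + A)*(3/2) = (A + a) + (3 + 3*A/2) = 3 + a + 5*A/2)
J(o, P) = -2*P/175 (J(o, P) = -(P/5 + P/(-7))/5 = -(P*(⅕) + P*(-⅐))/5 = -(P/5 - P/7)/5 = -2*P/175)
H(v, R) = -4 - 14*v (H(v, R) = -4 + v*(-14) = -4 - 14*v)
√(37857 + H(j(8, 10), J(11, 5))) = √(37857 + (-4 - 14*(3 + 10 + (5/2)*8))) = √(37857 + (-4 - 14*(3 + 10 + 20))) = √(37857 + (-4 - 14*33)) = √(37857 + (-4 - 462)) = √(37857 - 466) = √37391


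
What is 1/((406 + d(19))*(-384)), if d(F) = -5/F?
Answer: -19/2960256 ≈ -6.4184e-6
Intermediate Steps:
1/((406 + d(19))*(-384)) = 1/((406 - 5/19)*(-384)) = 1/((7709/19)*(-384)) = 1/(-2960256/19) = -19/2960256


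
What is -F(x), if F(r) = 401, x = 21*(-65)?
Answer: -401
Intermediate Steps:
x = -1365
-F(x) = -1*401 = -401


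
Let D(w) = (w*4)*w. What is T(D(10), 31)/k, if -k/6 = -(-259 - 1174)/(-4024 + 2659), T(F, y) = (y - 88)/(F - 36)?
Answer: -285/11464 ≈ -0.024860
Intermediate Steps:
D(w) = 4*w² (D(w) = (4*w)*w = 4*w²)
T(F, y) = (-88 + y)/(-36 + F)
k = 2866/455 (k = -(-6)*(-259 - 1174)/(-4024 + 2659) = -(-6)*(-1433/(-1365)) = -(-6)*(-1433*(-1/1365)) = -(-6)*1433/1365 = -6*(-1433/1365) = 2866/455 ≈ 6.2989)
T(D(10), 31)/k = ((-88 + 31)/(-36 + 4*10²))/(2866/455) = (-57/(-36 + 4*100))*(455/2866) = (-57/(-36 + 400))*(455/2866) = (-57/364)*(455/2866) = ((1/364)*(-57))*(455/2866) = -57/364*455/2866 = -285/11464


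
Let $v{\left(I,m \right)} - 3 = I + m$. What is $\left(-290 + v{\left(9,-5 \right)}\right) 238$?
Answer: $-67354$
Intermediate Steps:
$v{\left(I,m \right)} = 3 + I + m$ ($v{\left(I,m \right)} = 3 + \left(I + m\right) = 3 + I + m$)
$\left(-290 + v{\left(9,-5 \right)}\right) 238 = \left(-290 + \left(3 + 9 - 5\right)\right) 238 = \left(-290 + 7\right) 238 = \left(-283\right) 238 = -67354$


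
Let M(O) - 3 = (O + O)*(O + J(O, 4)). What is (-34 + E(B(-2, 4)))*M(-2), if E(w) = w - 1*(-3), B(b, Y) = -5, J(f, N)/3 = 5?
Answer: 1764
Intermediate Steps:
J(f, N) = 15 (J(f, N) = 3*5 = 15)
M(O) = 3 + 2*O*(15 + O) (M(O) = 3 + (O + O)*(O + 15) = 3 + (2*O)*(15 + O) = 3 + 2*O*(15 + O))
E(w) = 3 + w (E(w) = w + 3 = 3 + w)
(-34 + E(B(-2, 4)))*M(-2) = (-34 + (3 - 5))*(3 + 2*(-2)² + 30*(-2)) = (-34 - 2)*(3 + 2*4 - 60) = -36*(3 + 8 - 60) = -36*(-49) = 1764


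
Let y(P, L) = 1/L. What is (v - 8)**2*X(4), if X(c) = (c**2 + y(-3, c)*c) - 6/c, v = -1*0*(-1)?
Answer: 992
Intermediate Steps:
v = 0 (v = 0*(-1) = 0)
X(c) = 1 + c**2 - 6/c (X(c) = (c**2 + c/c) - 6/c = (c**2 + 1) - 6/c = (1 + c**2) - 6/c = 1 + c**2 - 6/c)
(v - 8)**2*X(4) = (0 - 8)**2*((-6 + 4 + 4**3)/4) = (-8)**2*((-6 + 4 + 64)/4) = 64*((1/4)*62) = 64*(31/2) = 992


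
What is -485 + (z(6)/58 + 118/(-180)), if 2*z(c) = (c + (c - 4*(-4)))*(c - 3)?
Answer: -1265671/2610 ≈ -484.93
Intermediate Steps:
z(c) = (-3 + c)*(16 + 2*c)/2 (z(c) = ((c + (c - 4*(-4)))*(c - 3))/2 = ((c + (c + 16))*(-3 + c))/2 = ((c + (16 + c))*(-3 + c))/2 = ((16 + 2*c)*(-3 + c))/2 = ((-3 + c)*(16 + 2*c))/2 = (-3 + c)*(16 + 2*c)/2)
-485 + (z(6)/58 + 118/(-180)) = -485 + ((-24 + 6² + 5*6)/58 + 118/(-180)) = -485 + ((-24 + 36 + 30)*(1/58) + 118*(-1/180)) = -485 + (42*(1/58) - 59/90) = -485 + (21/29 - 59/90) = -485 + 179/2610 = -1265671/2610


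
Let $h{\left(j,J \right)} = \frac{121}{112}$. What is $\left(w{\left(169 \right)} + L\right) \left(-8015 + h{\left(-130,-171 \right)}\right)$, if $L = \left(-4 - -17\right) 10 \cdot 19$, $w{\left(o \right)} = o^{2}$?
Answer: $- \frac{3978879047}{16} \approx -2.4868 \cdot 10^{8}$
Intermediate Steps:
$h{\left(j,J \right)} = \frac{121}{112}$ ($h{\left(j,J \right)} = 121 \cdot \frac{1}{112} = \frac{121}{112}$)
$L = 2470$ ($L = \left(-4 + 17\right) 10 \cdot 19 = 13 \cdot 10 \cdot 19 = 130 \cdot 19 = 2470$)
$\left(w{\left(169 \right)} + L\right) \left(-8015 + h{\left(-130,-171 \right)}\right) = \left(169^{2} + 2470\right) \left(-8015 + \frac{121}{112}\right) = \left(28561 + 2470\right) \left(- \frac{897559}{112}\right) = 31031 \left(- \frac{897559}{112}\right) = - \frac{3978879047}{16}$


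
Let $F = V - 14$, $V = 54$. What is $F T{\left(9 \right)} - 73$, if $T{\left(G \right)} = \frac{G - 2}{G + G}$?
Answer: $- \frac{517}{9} \approx -57.444$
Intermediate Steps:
$T{\left(G \right)} = \frac{-2 + G}{2 G}$
$F = 40$ ($F = 54 - 14 = 40$)
$F T{\left(9 \right)} - 73 = 40 \frac{-2 + 9}{2 \cdot 9} - 73 = 40 \cdot \frac{1}{2} \cdot \frac{1}{9} \cdot 7 - 73 = 40 \cdot \frac{7}{18} - 73 = \frac{140}{9} - 73 = - \frac{517}{9}$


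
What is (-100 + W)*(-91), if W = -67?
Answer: 15197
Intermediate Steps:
(-100 + W)*(-91) = (-100 - 67)*(-91) = -167*(-91) = 15197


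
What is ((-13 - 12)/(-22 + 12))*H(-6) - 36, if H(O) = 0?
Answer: -36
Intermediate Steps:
((-13 - 12)/(-22 + 12))*H(-6) - 36 = ((-13 - 12)/(-22 + 12))*0 - 36 = -25/(-10)*0 - 36 = -25*(-⅒)*0 - 36 = (5/2)*0 - 36 = 0 - 36 = -36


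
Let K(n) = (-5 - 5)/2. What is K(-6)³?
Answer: -125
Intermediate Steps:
K(n) = -5 (K(n) = -10*½ = -5)
K(-6)³ = (-5)³ = -125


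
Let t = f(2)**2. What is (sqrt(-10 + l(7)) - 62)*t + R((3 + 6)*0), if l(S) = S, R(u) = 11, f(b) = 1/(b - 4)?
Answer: -9/2 + I*sqrt(3)/4 ≈ -4.5 + 0.43301*I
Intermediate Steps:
f(b) = 1/(-4 + b)
t = 1/4 (t = (1/(-4 + 2))**2 = (1/(-2))**2 = (-1/2)**2 = 1/4 ≈ 0.25000)
(sqrt(-10 + l(7)) - 62)*t + R((3 + 6)*0) = (sqrt(-10 + 7) - 62)*(1/4) + 11 = (sqrt(-3) - 62)*(1/4) + 11 = (I*sqrt(3) - 62)*(1/4) + 11 = (-62 + I*sqrt(3))*(1/4) + 11 = (-31/2 + I*sqrt(3)/4) + 11 = -9/2 + I*sqrt(3)/4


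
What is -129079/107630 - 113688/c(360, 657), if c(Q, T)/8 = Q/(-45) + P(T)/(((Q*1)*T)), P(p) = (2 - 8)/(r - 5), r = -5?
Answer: 602533635000679/339421860370 ≈ 1775.2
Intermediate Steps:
P(p) = 3/5 (P(p) = (2 - 8)/(-5 - 5) = -6/(-10) = -6*(-1/10) = 3/5)
c(Q, T) = -8*Q/45 + 24/(5*Q*T) (c(Q, T) = 8*(Q/(-45) + 3/(5*(((Q*1)*T)))) = 8*(Q*(-1/45) + 3/(5*((Q*T)))) = 8*(-Q/45 + 3*(1/(Q*T))/5) = 8*(-Q/45 + 3/(5*Q*T)) = -8*Q/45 + 24/(5*Q*T))
-129079/107630 - 113688/c(360, 657) = -129079/107630 - 113688/(-8/45*360 + (24/5)/(360*657)) = -129079*1/107630 - 113688/(-64 + (24/5)*(1/360)*(1/657)) = -129079/107630 - 113688/(-64 + 1/49275) = -129079/107630 - 113688/(-3153599/49275) = -129079/107630 - 113688*(-49275/3153599) = -129079/107630 + 5601976200/3153599 = 602533635000679/339421860370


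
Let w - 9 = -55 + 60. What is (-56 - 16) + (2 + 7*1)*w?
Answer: 54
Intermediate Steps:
w = 14 (w = 9 + (-55 + 60) = 9 + 5 = 14)
(-56 - 16) + (2 + 7*1)*w = (-56 - 16) + (2 + 7*1)*14 = -72 + (2 + 7)*14 = -72 + 9*14 = -72 + 126 = 54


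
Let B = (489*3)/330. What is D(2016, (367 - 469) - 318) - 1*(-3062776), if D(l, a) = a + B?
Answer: 336859649/110 ≈ 3.0624e+6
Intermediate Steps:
B = 489/110 (B = 1467*(1/330) = 489/110 ≈ 4.4455)
D(l, a) = 489/110 + a (D(l, a) = a + 489/110 = 489/110 + a)
D(2016, (367 - 469) - 318) - 1*(-3062776) = (489/110 + ((367 - 469) - 318)) - 1*(-3062776) = (489/110 + (-102 - 318)) + 3062776 = (489/110 - 420) + 3062776 = -45711/110 + 3062776 = 336859649/110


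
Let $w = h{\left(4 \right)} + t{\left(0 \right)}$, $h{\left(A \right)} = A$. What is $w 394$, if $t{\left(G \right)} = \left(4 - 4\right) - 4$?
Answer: $0$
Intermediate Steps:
$t{\left(G \right)} = -4$ ($t{\left(G \right)} = 0 - 4 = -4$)
$w = 0$ ($w = 4 - 4 = 0$)
$w 394 = 0 \cdot 394 = 0$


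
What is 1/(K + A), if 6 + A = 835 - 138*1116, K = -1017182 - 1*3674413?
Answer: -1/4844774 ≈ -2.0641e-7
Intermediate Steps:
K = -4691595 (K = -1017182 - 3674413 = -4691595)
A = -153179 (A = -6 + (835 - 138*1116) = -6 + (835 - 154008) = -6 - 153173 = -153179)
1/(K + A) = 1/(-4691595 - 153179) = 1/(-4844774) = -1/4844774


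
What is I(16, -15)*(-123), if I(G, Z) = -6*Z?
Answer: -11070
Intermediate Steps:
I(16, -15)*(-123) = -6*(-15)*(-123) = 90*(-123) = -11070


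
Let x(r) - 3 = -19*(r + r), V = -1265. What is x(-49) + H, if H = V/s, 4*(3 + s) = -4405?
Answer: 8242765/4417 ≈ 1866.1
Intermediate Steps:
x(r) = 3 - 38*r (x(r) = 3 - 19*(r + r) = 3 - 38*r)
s = -4417/4 (s = -3 + (¼)*(-4405) = -3 - 4405/4 = -4417/4 ≈ -1104.3)
H = 5060/4417 (H = -1265/(-4417/4) = -1265*(-4/4417) = 5060/4417 ≈ 1.1456)
x(-49) + H = (3 - 38*(-49)) + 5060/4417 = (3 + 1862) + 5060/4417 = 1865 + 5060/4417 = 8242765/4417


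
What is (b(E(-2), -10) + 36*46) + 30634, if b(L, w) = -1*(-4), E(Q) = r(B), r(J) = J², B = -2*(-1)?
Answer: 32294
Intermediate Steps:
B = 2
E(Q) = 4 (E(Q) = 2² = 4)
b(L, w) = 4
(b(E(-2), -10) + 36*46) + 30634 = (4 + 36*46) + 30634 = (4 + 1656) + 30634 = 1660 + 30634 = 32294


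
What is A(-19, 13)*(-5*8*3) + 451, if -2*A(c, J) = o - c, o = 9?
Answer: 2131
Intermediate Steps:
A(c, J) = -9/2 + c/2 (A(c, J) = -(9 - c)/2 = -9/2 + c/2)
A(-19, 13)*(-5*8*3) + 451 = (-9/2 + (1/2)*(-19))*(-5*8*3) + 451 = (-9/2 - 19/2)*(-40*3) + 451 = -14*(-120) + 451 = 1680 + 451 = 2131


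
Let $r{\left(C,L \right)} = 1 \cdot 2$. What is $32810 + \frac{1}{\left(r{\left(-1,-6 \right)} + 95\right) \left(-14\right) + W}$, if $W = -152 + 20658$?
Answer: $\frac{628245881}{19148} \approx 32810.0$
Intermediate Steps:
$r{\left(C,L \right)} = 2$
$W = 20506$
$32810 + \frac{1}{\left(r{\left(-1,-6 \right)} + 95\right) \left(-14\right) + W} = 32810 + \frac{1}{\left(2 + 95\right) \left(-14\right) + 20506} = 32810 + \frac{1}{97 \left(-14\right) + 20506} = 32810 + \frac{1}{-1358 + 20506} = 32810 + \frac{1}{19148} = \frac{628245881}{19148}$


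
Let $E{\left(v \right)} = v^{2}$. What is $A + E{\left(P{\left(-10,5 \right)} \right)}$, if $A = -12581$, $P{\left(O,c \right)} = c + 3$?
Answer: $-12517$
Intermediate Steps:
$P{\left(O,c \right)} = 3 + c$
$A + E{\left(P{\left(-10,5 \right)} \right)} = -12581 + \left(3 + 5\right)^{2} = -12581 + 8^{2} = -12581 + 64 = -12517$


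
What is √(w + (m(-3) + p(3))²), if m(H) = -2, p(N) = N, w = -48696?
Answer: I*√48695 ≈ 220.67*I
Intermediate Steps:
√(w + (m(-3) + p(3))²) = √(-48696 + (-2 + 3)²) = √(-48696 + 1²) = √(-48696 + 1) = √(-48695) = I*√48695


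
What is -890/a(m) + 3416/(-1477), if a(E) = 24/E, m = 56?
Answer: -1315994/633 ≈ -2079.0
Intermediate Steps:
-890/a(m) + 3416/(-1477) = -890/(24/56) + 3416/(-1477) = -890/(24*(1/56)) + 3416*(-1/1477) = -890/3/7 - 488/211 = -890*7/3 - 488/211 = -6230/3 - 488/211 = -1315994/633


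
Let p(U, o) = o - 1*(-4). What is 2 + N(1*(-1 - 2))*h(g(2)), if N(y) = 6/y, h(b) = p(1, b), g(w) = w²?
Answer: -14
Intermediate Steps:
p(U, o) = 4 + o (p(U, o) = o + 4 = 4 + o)
h(b) = 4 + b
2 + N(1*(-1 - 2))*h(g(2)) = 2 + (6/((1*(-1 - 2))))*(4 + 2²) = 2 + (6/((1*(-3))))*(4 + 4) = 2 + (6/(-3))*8 = 2 + (6*(-⅓))*8 = 2 - 2*8 = 2 - 16 = -14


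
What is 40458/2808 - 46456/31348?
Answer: 47409539/3667716 ≈ 12.926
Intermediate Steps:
40458/2808 - 46456/31348 = 40458*(1/2808) - 46456*1/31348 = 6743/468 - 11614/7837 = 47409539/3667716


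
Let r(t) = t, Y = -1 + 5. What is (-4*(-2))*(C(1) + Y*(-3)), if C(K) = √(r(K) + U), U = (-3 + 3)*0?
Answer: -88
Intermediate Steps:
Y = 4
U = 0 (U = 0*0 = 0)
C(K) = √K (C(K) = √(K + 0) = √K)
(-4*(-2))*(C(1) + Y*(-3)) = (-4*(-2))*(√1 + 4*(-3)) = 8*(1 - 12) = 8*(-11) = -88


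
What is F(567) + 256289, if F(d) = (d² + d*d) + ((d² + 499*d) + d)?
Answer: 1504256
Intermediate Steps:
F(d) = 3*d² + 500*d (F(d) = (d² + d²) + (d² + 500*d) = 2*d² + (d² + 500*d) = 3*d² + 500*d)
F(567) + 256289 = 567*(500 + 3*567) + 256289 = 567*(500 + 1701) + 256289 = 567*2201 + 256289 = 1247967 + 256289 = 1504256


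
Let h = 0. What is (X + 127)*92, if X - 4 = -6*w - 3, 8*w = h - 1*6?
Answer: 12190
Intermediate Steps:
w = -¾ (w = (0 - 1*6)/8 = (0 - 6)/8 = (⅛)*(-6) = -¾ ≈ -0.75000)
X = 11/2 (X = 4 + (-6*(-¾) - 3) = 4 + (9/2 - 3) = 4 + 3/2 = 11/2 ≈ 5.5000)
(X + 127)*92 = (11/2 + 127)*92 = (265/2)*92 = 12190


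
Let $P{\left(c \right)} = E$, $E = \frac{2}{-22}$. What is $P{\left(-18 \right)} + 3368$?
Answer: $\frac{37047}{11} \approx 3367.9$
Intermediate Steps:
$E = - \frac{1}{11}$ ($E = 2 \left(- \frac{1}{22}\right) = - \frac{1}{11} \approx -0.090909$)
$P{\left(c \right)} = - \frac{1}{11}$
$P{\left(-18 \right)} + 3368 = - \frac{1}{11} + 3368 = \frac{37047}{11}$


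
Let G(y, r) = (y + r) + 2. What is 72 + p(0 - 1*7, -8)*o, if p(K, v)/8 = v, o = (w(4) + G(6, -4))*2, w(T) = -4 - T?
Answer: 584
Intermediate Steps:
G(y, r) = 2 + r + y (G(y, r) = (r + y) + 2 = 2 + r + y)
o = -8 (o = ((-4 - 1*4) + (2 - 4 + 6))*2 = ((-4 - 4) + 4)*2 = (-8 + 4)*2 = -4*2 = -8)
p(K, v) = 8*v
72 + p(0 - 1*7, -8)*o = 72 + (8*(-8))*(-8) = 72 - 64*(-8) = 72 + 512 = 584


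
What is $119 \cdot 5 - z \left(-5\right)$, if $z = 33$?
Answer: $760$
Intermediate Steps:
$119 \cdot 5 - z \left(-5\right) = 119 \cdot 5 - 33 \left(-5\right) = 595 - -165 = 595 + 165 = 760$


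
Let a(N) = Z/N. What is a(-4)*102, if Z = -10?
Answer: 255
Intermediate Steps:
a(N) = -10/N
a(-4)*102 = -10/(-4)*102 = -10*(-¼)*102 = (5/2)*102 = 255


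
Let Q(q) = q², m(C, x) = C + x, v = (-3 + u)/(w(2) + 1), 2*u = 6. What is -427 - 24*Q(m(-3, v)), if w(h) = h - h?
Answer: -643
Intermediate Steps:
u = 3 (u = (½)*6 = 3)
w(h) = 0
v = 0 (v = (-3 + 3)/(0 + 1) = 0/1 = 0*1 = 0)
-427 - 24*Q(m(-3, v)) = -427 - 24*(-3 + 0)² = -427 - 24*(-3)² = -427 - 24*9 = -427 - 1*216 = -427 - 216 = -643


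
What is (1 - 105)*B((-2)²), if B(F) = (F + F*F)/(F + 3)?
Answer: -2080/7 ≈ -297.14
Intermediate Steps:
B(F) = (F + F²)/(3 + F)
(1 - 105)*B((-2)²) = (1 - 105)*((-2)²*(1 + (-2)²)/(3 + (-2)²)) = -416*(1 + 4)/(3 + 4) = -416*5/7 = -104*20/7 = -2080/7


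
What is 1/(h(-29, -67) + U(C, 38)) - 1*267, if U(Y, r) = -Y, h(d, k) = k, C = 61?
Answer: -34177/128 ≈ -267.01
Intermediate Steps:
1/(h(-29, -67) + U(C, 38)) - 1*267 = 1/(-67 - 1*61) - 1*267 = 1/(-67 - 61) - 267 = 1/(-128) - 267 = -1/128 - 267 = -34177/128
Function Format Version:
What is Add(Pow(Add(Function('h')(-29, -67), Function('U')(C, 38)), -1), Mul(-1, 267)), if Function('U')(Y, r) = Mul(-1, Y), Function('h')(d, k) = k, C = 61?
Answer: Rational(-34177, 128) ≈ -267.01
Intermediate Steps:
Add(Pow(Add(Function('h')(-29, -67), Function('U')(C, 38)), -1), Mul(-1, 267)) = Add(Pow(Add(-67, Mul(-1, 61)), -1), Mul(-1, 267)) = Add(Pow(Add(-67, -61), -1), -267) = Add(Pow(-128, -1), -267) = Add(Rational(-1, 128), -267) = Rational(-34177, 128)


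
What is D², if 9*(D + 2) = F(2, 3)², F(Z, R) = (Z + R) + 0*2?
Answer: 49/81 ≈ 0.60494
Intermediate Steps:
F(Z, R) = R + Z (F(Z, R) = (R + Z) + 0 = R + Z)
D = 7/9 (D = -2 + (3 + 2)²/9 = -2 + (⅑)*5² = -2 + (⅑)*25 = -2 + 25/9 = 7/9 ≈ 0.77778)
D² = (7/9)² = 49/81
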